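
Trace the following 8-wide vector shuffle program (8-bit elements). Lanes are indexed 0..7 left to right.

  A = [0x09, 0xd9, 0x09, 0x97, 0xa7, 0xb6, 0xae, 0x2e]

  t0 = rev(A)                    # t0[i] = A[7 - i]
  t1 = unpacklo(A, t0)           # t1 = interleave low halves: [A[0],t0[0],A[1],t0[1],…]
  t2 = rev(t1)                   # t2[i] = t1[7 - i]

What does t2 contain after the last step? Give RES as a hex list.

RES = [0xa7, 0x97, 0xb6, 0x09, 0xae, 0xd9, 0x2e, 0x09]

t0 = [0x2e, 0xae, 0xb6, 0xa7, 0x97, 0x09, 0xd9, 0x09]
t1 = [0x09, 0x2e, 0xd9, 0xae, 0x09, 0xb6, 0x97, 0xa7]
t2 = [0xa7, 0x97, 0xb6, 0x09, 0xae, 0xd9, 0x2e, 0x09]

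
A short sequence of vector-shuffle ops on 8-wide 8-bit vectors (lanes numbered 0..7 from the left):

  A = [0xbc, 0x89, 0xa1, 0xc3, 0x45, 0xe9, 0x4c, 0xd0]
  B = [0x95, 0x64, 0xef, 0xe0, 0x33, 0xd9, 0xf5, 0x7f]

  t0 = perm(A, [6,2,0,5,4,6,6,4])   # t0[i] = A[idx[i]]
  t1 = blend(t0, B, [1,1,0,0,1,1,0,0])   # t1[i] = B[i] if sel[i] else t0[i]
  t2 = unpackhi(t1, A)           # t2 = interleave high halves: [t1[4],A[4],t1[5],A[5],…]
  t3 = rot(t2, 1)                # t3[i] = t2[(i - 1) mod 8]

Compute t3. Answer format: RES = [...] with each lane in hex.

→ t0 |4c|a1|bc|e9|45|4c|4c|45|
→ t1 |95|64|bc|e9|33|d9|4c|45|
→ t2 |33|45|d9|e9|4c|4c|45|d0|
→ t3 |d0|33|45|d9|e9|4c|4c|45|

RES = [0xd0, 0x33, 0x45, 0xd9, 0xe9, 0x4c, 0x4c, 0x45]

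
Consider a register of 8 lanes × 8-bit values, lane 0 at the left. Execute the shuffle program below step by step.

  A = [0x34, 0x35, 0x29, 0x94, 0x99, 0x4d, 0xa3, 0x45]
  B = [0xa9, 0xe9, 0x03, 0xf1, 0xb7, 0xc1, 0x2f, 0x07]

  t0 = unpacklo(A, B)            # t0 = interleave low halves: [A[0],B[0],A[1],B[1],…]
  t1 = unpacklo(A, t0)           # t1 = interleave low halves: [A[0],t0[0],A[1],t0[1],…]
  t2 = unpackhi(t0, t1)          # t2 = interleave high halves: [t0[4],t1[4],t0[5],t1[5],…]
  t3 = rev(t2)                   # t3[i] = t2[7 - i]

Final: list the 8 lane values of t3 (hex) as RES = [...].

t0 = [0x34, 0xa9, 0x35, 0xe9, 0x29, 0x03, 0x94, 0xf1]
t1 = [0x34, 0x34, 0x35, 0xa9, 0x29, 0x35, 0x94, 0xe9]
t2 = [0x29, 0x29, 0x03, 0x35, 0x94, 0x94, 0xf1, 0xe9]
t3 = [0xe9, 0xf1, 0x94, 0x94, 0x35, 0x03, 0x29, 0x29]

RES = [0xe9, 0xf1, 0x94, 0x94, 0x35, 0x03, 0x29, 0x29]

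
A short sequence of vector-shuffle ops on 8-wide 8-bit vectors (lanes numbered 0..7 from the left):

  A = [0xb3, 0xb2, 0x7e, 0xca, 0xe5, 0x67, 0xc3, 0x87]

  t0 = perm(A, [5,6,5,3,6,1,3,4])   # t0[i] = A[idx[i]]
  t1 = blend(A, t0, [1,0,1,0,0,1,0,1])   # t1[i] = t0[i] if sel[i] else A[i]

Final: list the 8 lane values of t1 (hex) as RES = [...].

RES = [0x67, 0xb2, 0x67, 0xca, 0xe5, 0xb2, 0xc3, 0xe5]

  t0: 67 c3 67 ca c3 b2 ca e5
  t1: 67 b2 67 ca e5 b2 c3 e5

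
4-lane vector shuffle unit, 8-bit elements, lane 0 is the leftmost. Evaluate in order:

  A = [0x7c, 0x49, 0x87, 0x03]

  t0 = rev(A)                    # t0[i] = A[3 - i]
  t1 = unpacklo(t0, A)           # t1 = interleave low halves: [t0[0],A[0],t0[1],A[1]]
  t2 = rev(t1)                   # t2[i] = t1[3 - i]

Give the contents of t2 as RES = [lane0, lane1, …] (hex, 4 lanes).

RES = [ 0x49  0x87  0x7c  0x03 ]

→ t0 |03|87|49|7c|
→ t1 |03|7c|87|49|
→ t2 |49|87|7c|03|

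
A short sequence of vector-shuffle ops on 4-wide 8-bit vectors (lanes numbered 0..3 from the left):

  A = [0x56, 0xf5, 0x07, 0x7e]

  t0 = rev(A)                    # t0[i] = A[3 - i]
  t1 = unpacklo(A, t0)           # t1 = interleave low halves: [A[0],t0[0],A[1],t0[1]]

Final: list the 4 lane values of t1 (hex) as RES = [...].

RES = [0x56, 0x7e, 0xf5, 0x07]

→ t0 |7e|07|f5|56|
→ t1 |56|7e|f5|07|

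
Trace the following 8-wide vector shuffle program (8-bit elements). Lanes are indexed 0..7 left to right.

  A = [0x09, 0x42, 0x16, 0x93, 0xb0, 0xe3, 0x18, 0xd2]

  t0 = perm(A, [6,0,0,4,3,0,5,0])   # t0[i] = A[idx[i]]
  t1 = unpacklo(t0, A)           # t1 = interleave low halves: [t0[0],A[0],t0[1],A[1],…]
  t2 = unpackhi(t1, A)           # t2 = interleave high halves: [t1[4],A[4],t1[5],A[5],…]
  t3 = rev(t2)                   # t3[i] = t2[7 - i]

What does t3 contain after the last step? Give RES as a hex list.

t0 = [0x18, 0x09, 0x09, 0xb0, 0x93, 0x09, 0xe3, 0x09]
t1 = [0x18, 0x09, 0x09, 0x42, 0x09, 0x16, 0xb0, 0x93]
t2 = [0x09, 0xb0, 0x16, 0xe3, 0xb0, 0x18, 0x93, 0xd2]
t3 = [0xd2, 0x93, 0x18, 0xb0, 0xe3, 0x16, 0xb0, 0x09]

RES = [ 0xd2  0x93  0x18  0xb0  0xe3  0x16  0xb0  0x09 ]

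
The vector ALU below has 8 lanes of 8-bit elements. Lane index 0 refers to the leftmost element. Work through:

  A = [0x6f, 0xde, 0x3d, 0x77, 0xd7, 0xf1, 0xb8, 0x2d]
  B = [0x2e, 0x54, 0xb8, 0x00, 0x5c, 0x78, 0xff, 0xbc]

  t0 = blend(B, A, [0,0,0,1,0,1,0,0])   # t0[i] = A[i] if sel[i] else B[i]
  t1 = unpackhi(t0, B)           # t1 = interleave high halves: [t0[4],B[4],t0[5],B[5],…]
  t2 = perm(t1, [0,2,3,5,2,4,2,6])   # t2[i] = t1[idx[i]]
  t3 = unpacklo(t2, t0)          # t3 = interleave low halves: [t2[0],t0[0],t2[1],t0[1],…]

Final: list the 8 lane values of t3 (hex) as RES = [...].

RES = [0x5c, 0x2e, 0xf1, 0x54, 0x78, 0xb8, 0xff, 0x77]

→ t0 |2e|54|b8|77|5c|f1|ff|bc|
→ t1 |5c|5c|f1|78|ff|ff|bc|bc|
→ t2 |5c|f1|78|ff|f1|ff|f1|bc|
→ t3 |5c|2e|f1|54|78|b8|ff|77|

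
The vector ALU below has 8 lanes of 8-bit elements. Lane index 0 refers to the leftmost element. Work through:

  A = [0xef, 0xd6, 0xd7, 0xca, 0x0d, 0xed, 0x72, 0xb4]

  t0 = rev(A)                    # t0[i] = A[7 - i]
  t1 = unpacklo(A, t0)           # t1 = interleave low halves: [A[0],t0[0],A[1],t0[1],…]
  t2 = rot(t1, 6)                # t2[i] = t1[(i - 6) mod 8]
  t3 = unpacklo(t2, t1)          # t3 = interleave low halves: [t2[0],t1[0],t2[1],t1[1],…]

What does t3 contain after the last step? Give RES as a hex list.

  t0: b4 72 ed 0d ca d7 d6 ef
  t1: ef b4 d6 72 d7 ed ca 0d
  t2: d6 72 d7 ed ca 0d ef b4
  t3: d6 ef 72 b4 d7 d6 ed 72

RES = [ 0xd6  0xef  0x72  0xb4  0xd7  0xd6  0xed  0x72 ]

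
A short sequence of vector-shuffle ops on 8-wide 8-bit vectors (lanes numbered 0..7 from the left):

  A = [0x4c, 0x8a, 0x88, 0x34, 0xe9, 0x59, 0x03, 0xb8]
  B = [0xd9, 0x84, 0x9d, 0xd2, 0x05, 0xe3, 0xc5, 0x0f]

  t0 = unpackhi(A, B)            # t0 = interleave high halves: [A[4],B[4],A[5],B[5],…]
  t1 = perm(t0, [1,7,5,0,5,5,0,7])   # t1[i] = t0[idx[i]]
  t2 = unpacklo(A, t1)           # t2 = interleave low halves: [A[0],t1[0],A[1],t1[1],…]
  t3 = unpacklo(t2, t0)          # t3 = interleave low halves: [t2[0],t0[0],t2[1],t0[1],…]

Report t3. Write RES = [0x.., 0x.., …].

RES = [0x4c, 0xe9, 0x05, 0x05, 0x8a, 0x59, 0x0f, 0xe3]

→ t0 |e9|05|59|e3|03|c5|b8|0f|
→ t1 |05|0f|c5|e9|c5|c5|e9|0f|
→ t2 |4c|05|8a|0f|88|c5|34|e9|
→ t3 |4c|e9|05|05|8a|59|0f|e3|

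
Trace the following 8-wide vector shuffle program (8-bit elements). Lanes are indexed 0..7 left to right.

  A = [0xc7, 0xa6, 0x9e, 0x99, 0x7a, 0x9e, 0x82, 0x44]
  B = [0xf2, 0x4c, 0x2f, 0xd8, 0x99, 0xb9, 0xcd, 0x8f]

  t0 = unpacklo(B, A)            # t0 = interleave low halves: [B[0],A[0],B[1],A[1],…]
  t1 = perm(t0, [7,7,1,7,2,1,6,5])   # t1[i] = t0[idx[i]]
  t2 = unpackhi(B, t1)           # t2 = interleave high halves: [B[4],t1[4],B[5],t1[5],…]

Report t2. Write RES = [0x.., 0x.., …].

→ t0 |f2|c7|4c|a6|2f|9e|d8|99|
→ t1 |99|99|c7|99|4c|c7|d8|9e|
→ t2 |99|4c|b9|c7|cd|d8|8f|9e|

RES = [0x99, 0x4c, 0xb9, 0xc7, 0xcd, 0xd8, 0x8f, 0x9e]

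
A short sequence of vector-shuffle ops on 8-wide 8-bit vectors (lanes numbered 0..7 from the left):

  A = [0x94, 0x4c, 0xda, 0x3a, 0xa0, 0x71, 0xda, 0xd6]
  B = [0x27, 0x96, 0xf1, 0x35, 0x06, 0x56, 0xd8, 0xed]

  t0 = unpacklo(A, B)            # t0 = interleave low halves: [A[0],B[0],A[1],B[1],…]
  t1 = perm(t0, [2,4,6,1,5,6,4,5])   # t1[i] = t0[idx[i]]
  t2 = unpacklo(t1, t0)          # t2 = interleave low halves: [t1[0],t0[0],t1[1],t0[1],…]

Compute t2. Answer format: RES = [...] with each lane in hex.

RES = [0x4c, 0x94, 0xda, 0x27, 0x3a, 0x4c, 0x27, 0x96]

→ t0 |94|27|4c|96|da|f1|3a|35|
→ t1 |4c|da|3a|27|f1|3a|da|f1|
→ t2 |4c|94|da|27|3a|4c|27|96|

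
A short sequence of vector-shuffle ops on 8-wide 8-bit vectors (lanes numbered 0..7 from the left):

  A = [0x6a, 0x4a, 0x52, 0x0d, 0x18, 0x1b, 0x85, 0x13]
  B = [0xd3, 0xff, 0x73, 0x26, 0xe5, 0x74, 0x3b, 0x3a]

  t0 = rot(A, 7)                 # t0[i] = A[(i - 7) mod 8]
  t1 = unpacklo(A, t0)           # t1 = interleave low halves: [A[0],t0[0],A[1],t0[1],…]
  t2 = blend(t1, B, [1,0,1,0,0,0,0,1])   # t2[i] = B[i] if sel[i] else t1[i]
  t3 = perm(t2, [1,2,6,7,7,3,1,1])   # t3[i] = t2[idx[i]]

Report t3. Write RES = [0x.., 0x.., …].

t0 = [0x4a, 0x52, 0x0d, 0x18, 0x1b, 0x85, 0x13, 0x6a]
t1 = [0x6a, 0x4a, 0x4a, 0x52, 0x52, 0x0d, 0x0d, 0x18]
t2 = [0xd3, 0x4a, 0x73, 0x52, 0x52, 0x0d, 0x0d, 0x3a]
t3 = [0x4a, 0x73, 0x0d, 0x3a, 0x3a, 0x52, 0x4a, 0x4a]

RES = [ 0x4a  0x73  0x0d  0x3a  0x3a  0x52  0x4a  0x4a ]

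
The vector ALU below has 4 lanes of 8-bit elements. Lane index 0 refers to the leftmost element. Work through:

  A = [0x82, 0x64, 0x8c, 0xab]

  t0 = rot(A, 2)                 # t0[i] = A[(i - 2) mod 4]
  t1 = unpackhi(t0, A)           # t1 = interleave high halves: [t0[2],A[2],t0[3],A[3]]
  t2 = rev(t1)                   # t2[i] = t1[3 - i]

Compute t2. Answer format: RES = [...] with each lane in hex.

RES = [0xab, 0x64, 0x8c, 0x82]

t0 = [0x8c, 0xab, 0x82, 0x64]
t1 = [0x82, 0x8c, 0x64, 0xab]
t2 = [0xab, 0x64, 0x8c, 0x82]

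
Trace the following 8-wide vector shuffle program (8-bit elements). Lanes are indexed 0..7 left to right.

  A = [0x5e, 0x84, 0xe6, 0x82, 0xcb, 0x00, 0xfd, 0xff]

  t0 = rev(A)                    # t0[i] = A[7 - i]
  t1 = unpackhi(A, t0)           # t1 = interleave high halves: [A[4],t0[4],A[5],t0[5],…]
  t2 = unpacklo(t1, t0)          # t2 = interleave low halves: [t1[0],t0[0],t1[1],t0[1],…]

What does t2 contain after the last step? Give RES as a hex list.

→ t0 |ff|fd|00|cb|82|e6|84|5e|
→ t1 |cb|82|00|e6|fd|84|ff|5e|
→ t2 |cb|ff|82|fd|00|00|e6|cb|

RES = [0xcb, 0xff, 0x82, 0xfd, 0x00, 0x00, 0xe6, 0xcb]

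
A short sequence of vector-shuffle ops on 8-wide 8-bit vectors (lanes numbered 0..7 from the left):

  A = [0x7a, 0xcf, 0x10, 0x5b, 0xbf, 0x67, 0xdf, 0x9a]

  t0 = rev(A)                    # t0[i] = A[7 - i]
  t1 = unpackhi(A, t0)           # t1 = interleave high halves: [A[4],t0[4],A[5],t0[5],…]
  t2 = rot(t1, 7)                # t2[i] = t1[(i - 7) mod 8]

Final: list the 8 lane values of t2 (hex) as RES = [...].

RES = [0x5b, 0x67, 0x10, 0xdf, 0xcf, 0x9a, 0x7a, 0xbf]

→ t0 |9a|df|67|bf|5b|10|cf|7a|
→ t1 |bf|5b|67|10|df|cf|9a|7a|
→ t2 |5b|67|10|df|cf|9a|7a|bf|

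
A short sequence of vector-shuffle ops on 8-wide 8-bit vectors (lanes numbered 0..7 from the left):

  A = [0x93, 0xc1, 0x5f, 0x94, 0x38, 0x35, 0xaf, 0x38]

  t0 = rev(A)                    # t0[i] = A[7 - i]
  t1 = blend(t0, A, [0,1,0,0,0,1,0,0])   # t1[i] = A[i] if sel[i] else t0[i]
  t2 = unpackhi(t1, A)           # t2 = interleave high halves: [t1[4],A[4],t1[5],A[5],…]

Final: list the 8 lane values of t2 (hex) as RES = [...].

t0 = [0x38, 0xaf, 0x35, 0x38, 0x94, 0x5f, 0xc1, 0x93]
t1 = [0x38, 0xc1, 0x35, 0x38, 0x94, 0x35, 0xc1, 0x93]
t2 = [0x94, 0x38, 0x35, 0x35, 0xc1, 0xaf, 0x93, 0x38]

RES = [ 0x94  0x38  0x35  0x35  0xc1  0xaf  0x93  0x38 ]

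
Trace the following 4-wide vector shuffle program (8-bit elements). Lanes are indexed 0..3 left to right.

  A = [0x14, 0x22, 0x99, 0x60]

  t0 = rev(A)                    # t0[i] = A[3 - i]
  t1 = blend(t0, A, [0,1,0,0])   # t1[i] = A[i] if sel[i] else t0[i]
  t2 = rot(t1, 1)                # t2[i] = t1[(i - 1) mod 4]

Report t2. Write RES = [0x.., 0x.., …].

RES = [ 0x14  0x60  0x22  0x22 ]

  t0: 60 99 22 14
  t1: 60 22 22 14
  t2: 14 60 22 22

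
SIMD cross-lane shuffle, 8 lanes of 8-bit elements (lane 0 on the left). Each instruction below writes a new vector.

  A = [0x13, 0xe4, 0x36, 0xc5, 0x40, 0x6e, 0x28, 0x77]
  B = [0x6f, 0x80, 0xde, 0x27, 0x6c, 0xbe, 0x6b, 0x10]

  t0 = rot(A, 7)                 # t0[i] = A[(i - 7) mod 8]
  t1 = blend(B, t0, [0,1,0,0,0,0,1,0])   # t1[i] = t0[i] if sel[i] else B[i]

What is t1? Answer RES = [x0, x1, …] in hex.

  t0: e4 36 c5 40 6e 28 77 13
  t1: 6f 36 de 27 6c be 77 10

RES = [ 0x6f  0x36  0xde  0x27  0x6c  0xbe  0x77  0x10 ]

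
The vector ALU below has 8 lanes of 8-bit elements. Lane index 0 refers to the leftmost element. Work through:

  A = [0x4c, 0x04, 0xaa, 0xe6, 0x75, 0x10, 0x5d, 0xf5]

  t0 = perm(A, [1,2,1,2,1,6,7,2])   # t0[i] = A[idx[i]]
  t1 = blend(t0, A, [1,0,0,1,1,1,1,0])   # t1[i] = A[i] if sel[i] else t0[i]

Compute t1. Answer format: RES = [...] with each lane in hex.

RES = [ 0x4c  0xaa  0x04  0xe6  0x75  0x10  0x5d  0xaa ]

  t0: 04 aa 04 aa 04 5d f5 aa
  t1: 4c aa 04 e6 75 10 5d aa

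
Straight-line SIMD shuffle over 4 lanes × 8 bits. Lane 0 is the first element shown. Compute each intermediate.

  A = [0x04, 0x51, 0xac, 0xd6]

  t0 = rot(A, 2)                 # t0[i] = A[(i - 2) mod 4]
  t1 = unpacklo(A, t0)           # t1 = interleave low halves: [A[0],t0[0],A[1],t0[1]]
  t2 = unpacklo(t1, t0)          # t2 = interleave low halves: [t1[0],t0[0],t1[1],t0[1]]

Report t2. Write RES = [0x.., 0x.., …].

t0 = [0xac, 0xd6, 0x04, 0x51]
t1 = [0x04, 0xac, 0x51, 0xd6]
t2 = [0x04, 0xac, 0xac, 0xd6]

RES = [0x04, 0xac, 0xac, 0xd6]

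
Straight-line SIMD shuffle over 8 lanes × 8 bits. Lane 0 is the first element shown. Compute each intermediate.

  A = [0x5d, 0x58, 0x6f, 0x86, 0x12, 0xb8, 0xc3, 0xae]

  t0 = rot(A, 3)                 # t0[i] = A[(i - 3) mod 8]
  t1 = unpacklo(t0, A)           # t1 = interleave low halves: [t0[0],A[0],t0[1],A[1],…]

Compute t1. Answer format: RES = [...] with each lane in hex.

  t0: b8 c3 ae 5d 58 6f 86 12
  t1: b8 5d c3 58 ae 6f 5d 86

RES = [0xb8, 0x5d, 0xc3, 0x58, 0xae, 0x6f, 0x5d, 0x86]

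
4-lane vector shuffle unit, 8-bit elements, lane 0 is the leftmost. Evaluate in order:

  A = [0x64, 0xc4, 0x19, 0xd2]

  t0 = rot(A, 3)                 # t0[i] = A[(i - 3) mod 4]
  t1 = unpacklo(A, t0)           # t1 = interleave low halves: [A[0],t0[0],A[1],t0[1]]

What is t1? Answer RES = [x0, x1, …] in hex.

RES = [0x64, 0xc4, 0xc4, 0x19]

→ t0 |c4|19|d2|64|
→ t1 |64|c4|c4|19|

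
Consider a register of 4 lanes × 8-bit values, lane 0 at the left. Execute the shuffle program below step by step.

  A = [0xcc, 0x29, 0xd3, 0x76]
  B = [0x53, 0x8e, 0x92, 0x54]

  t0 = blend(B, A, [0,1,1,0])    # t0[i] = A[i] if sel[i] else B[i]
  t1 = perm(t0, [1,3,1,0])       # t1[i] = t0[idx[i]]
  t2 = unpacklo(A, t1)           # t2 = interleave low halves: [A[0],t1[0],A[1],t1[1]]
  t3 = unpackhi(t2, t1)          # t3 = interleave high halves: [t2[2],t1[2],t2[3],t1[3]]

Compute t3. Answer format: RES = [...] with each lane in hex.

→ t0 |53|29|d3|54|
→ t1 |29|54|29|53|
→ t2 |cc|29|29|54|
→ t3 |29|29|54|53|

RES = [0x29, 0x29, 0x54, 0x53]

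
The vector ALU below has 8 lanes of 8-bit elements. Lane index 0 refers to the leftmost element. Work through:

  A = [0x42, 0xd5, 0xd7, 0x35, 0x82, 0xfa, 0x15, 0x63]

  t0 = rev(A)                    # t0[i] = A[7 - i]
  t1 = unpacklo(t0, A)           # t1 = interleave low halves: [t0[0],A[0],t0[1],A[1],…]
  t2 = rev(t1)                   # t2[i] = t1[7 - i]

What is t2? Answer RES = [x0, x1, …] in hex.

RES = [0x35, 0x82, 0xd7, 0xfa, 0xd5, 0x15, 0x42, 0x63]

  t0: 63 15 fa 82 35 d7 d5 42
  t1: 63 42 15 d5 fa d7 82 35
  t2: 35 82 d7 fa d5 15 42 63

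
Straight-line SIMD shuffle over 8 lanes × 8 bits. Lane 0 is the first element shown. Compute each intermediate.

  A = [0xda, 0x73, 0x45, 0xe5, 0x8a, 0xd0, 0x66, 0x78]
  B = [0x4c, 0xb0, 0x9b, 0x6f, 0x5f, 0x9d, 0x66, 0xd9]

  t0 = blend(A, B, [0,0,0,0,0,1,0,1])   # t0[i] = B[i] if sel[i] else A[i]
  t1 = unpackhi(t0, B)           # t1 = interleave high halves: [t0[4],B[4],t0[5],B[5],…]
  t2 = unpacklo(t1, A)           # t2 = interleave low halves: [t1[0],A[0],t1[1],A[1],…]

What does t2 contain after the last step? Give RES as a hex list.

RES = [0x8a, 0xda, 0x5f, 0x73, 0x9d, 0x45, 0x9d, 0xe5]

  t0: da 73 45 e5 8a 9d 66 d9
  t1: 8a 5f 9d 9d 66 66 d9 d9
  t2: 8a da 5f 73 9d 45 9d e5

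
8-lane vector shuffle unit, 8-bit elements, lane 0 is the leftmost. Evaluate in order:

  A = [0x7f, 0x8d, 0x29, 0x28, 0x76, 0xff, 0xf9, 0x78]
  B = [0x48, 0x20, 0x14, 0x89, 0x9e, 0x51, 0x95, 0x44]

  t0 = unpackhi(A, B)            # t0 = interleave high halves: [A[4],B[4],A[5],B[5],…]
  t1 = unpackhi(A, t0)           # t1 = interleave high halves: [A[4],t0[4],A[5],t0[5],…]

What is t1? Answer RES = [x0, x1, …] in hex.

  t0: 76 9e ff 51 f9 95 78 44
  t1: 76 f9 ff 95 f9 78 78 44

RES = [0x76, 0xf9, 0xff, 0x95, 0xf9, 0x78, 0x78, 0x44]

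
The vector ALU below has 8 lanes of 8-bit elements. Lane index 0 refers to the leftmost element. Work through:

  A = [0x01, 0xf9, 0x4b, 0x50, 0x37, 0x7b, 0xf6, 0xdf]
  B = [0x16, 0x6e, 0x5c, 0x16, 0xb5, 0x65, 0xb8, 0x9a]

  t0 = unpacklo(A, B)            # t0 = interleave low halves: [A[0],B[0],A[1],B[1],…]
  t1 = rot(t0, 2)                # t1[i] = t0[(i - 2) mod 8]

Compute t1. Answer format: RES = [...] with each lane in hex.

→ t0 |01|16|f9|6e|4b|5c|50|16|
→ t1 |50|16|01|16|f9|6e|4b|5c|

RES = [0x50, 0x16, 0x01, 0x16, 0xf9, 0x6e, 0x4b, 0x5c]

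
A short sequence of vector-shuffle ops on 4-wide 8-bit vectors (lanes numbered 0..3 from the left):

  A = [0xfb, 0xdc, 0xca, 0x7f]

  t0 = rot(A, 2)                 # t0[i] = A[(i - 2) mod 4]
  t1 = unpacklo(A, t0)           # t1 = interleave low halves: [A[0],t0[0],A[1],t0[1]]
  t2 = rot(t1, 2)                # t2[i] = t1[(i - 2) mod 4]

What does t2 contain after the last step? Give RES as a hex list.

RES = [ 0xdc  0x7f  0xfb  0xca ]

→ t0 |ca|7f|fb|dc|
→ t1 |fb|ca|dc|7f|
→ t2 |dc|7f|fb|ca|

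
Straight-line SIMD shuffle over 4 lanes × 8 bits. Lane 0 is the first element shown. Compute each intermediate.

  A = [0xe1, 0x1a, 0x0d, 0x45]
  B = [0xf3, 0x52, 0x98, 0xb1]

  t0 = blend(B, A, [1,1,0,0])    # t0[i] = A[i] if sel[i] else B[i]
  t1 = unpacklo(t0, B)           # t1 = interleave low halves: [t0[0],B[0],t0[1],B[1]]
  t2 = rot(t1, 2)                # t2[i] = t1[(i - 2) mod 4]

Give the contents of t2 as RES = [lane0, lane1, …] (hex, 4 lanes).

RES = [0x1a, 0x52, 0xe1, 0xf3]

→ t0 |e1|1a|98|b1|
→ t1 |e1|f3|1a|52|
→ t2 |1a|52|e1|f3|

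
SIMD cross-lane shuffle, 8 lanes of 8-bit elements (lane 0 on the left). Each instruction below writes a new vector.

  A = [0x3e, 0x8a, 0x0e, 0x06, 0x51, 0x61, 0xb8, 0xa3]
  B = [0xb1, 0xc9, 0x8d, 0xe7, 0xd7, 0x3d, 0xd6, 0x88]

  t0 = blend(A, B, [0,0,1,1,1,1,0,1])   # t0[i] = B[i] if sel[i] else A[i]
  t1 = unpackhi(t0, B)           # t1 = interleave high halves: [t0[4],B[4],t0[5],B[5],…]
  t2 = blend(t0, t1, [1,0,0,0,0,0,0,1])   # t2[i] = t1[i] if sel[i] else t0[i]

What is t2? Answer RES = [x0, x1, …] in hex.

RES = [ 0xd7  0x8a  0x8d  0xe7  0xd7  0x3d  0xb8  0x88 ]

→ t0 |3e|8a|8d|e7|d7|3d|b8|88|
→ t1 |d7|d7|3d|3d|b8|d6|88|88|
→ t2 |d7|8a|8d|e7|d7|3d|b8|88|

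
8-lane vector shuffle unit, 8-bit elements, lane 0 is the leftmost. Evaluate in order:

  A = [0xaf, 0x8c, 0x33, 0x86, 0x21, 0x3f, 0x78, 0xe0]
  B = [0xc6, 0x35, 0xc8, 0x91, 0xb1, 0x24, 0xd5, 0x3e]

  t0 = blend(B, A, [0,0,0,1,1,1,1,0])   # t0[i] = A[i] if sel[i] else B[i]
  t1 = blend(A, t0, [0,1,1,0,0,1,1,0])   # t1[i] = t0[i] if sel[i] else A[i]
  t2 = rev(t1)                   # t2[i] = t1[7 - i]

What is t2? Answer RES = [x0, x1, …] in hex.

RES = [ 0xe0  0x78  0x3f  0x21  0x86  0xc8  0x35  0xaf ]

→ t0 |c6|35|c8|86|21|3f|78|3e|
→ t1 |af|35|c8|86|21|3f|78|e0|
→ t2 |e0|78|3f|21|86|c8|35|af|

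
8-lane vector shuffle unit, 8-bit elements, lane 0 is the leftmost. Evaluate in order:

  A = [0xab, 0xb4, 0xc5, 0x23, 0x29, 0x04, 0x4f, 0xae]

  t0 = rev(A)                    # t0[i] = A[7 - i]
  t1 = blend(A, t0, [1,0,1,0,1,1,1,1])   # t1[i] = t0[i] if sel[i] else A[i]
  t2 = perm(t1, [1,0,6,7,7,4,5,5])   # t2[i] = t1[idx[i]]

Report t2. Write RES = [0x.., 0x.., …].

RES = [ 0xb4  0xae  0xb4  0xab  0xab  0x23  0xc5  0xc5 ]

t0 = [0xae, 0x4f, 0x04, 0x29, 0x23, 0xc5, 0xb4, 0xab]
t1 = [0xae, 0xb4, 0x04, 0x23, 0x23, 0xc5, 0xb4, 0xab]
t2 = [0xb4, 0xae, 0xb4, 0xab, 0xab, 0x23, 0xc5, 0xc5]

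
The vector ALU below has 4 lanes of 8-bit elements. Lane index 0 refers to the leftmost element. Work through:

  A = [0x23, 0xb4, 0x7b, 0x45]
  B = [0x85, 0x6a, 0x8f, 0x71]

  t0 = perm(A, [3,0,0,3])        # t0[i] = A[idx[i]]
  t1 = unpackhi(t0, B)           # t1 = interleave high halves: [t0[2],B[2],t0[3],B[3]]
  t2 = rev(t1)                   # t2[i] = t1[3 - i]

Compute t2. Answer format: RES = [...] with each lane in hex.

t0 = [0x45, 0x23, 0x23, 0x45]
t1 = [0x23, 0x8f, 0x45, 0x71]
t2 = [0x71, 0x45, 0x8f, 0x23]

RES = [0x71, 0x45, 0x8f, 0x23]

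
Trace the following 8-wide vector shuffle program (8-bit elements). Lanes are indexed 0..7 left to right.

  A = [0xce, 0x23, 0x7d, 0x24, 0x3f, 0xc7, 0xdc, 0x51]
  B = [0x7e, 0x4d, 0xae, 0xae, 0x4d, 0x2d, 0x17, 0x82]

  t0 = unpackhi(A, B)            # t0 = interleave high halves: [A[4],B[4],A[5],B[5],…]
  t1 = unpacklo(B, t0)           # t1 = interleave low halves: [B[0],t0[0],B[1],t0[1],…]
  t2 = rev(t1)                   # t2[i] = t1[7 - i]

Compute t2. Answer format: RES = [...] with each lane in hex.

→ t0 |3f|4d|c7|2d|dc|17|51|82|
→ t1 |7e|3f|4d|4d|ae|c7|ae|2d|
→ t2 |2d|ae|c7|ae|4d|4d|3f|7e|

RES = [ 0x2d  0xae  0xc7  0xae  0x4d  0x4d  0x3f  0x7e ]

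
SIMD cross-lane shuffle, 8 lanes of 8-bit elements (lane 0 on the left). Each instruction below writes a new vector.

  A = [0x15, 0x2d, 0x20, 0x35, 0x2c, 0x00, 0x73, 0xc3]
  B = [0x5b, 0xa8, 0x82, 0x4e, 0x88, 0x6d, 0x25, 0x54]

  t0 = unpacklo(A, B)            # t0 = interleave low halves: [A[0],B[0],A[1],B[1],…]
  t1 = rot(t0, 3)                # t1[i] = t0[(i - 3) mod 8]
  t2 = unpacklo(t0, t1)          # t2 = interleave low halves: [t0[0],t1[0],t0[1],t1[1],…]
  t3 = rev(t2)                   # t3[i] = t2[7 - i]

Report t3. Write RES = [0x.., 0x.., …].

RES = [ 0x15  0xa8  0x4e  0x2d  0x35  0x5b  0x82  0x15 ]

  t0: 15 5b 2d a8 20 82 35 4e
  t1: 82 35 4e 15 5b 2d a8 20
  t2: 15 82 5b 35 2d 4e a8 15
  t3: 15 a8 4e 2d 35 5b 82 15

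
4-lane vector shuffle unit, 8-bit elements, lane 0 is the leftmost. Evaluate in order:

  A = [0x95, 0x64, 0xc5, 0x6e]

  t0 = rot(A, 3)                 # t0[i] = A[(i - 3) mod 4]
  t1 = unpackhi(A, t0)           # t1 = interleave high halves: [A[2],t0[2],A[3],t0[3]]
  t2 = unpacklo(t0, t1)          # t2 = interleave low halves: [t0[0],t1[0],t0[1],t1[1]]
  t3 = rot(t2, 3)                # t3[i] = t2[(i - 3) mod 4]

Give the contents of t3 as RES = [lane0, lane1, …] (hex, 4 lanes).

RES = [0xc5, 0xc5, 0x6e, 0x64]

t0 = [0x64, 0xc5, 0x6e, 0x95]
t1 = [0xc5, 0x6e, 0x6e, 0x95]
t2 = [0x64, 0xc5, 0xc5, 0x6e]
t3 = [0xc5, 0xc5, 0x6e, 0x64]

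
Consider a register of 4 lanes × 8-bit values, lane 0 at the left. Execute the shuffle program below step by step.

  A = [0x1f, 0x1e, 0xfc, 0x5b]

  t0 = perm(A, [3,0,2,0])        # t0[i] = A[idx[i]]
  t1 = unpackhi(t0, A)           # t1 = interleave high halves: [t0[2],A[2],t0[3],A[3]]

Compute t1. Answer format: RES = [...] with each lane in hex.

  t0: 5b 1f fc 1f
  t1: fc fc 1f 5b

RES = [0xfc, 0xfc, 0x1f, 0x5b]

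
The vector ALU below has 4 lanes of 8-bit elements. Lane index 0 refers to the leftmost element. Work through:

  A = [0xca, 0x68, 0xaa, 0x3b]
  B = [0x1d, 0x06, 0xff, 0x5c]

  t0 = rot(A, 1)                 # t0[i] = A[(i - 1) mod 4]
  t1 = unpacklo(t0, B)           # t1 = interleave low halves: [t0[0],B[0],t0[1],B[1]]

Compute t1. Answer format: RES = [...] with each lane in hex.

t0 = [0x3b, 0xca, 0x68, 0xaa]
t1 = [0x3b, 0x1d, 0xca, 0x06]

RES = [0x3b, 0x1d, 0xca, 0x06]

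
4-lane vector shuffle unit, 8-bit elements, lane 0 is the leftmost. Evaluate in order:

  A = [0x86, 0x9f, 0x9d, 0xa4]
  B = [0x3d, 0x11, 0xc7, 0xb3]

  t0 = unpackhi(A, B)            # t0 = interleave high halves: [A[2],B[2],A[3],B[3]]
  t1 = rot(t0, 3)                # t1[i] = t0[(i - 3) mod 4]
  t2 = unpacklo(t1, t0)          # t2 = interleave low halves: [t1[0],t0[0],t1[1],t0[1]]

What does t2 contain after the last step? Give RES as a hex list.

RES = [0xc7, 0x9d, 0xa4, 0xc7]

t0 = [0x9d, 0xc7, 0xa4, 0xb3]
t1 = [0xc7, 0xa4, 0xb3, 0x9d]
t2 = [0xc7, 0x9d, 0xa4, 0xc7]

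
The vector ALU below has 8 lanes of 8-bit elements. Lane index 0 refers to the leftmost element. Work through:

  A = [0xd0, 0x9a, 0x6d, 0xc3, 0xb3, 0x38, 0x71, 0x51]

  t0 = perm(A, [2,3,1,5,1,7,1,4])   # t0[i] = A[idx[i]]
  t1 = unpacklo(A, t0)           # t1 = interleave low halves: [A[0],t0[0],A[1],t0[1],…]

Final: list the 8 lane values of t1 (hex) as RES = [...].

  t0: 6d c3 9a 38 9a 51 9a b3
  t1: d0 6d 9a c3 6d 9a c3 38

RES = [ 0xd0  0x6d  0x9a  0xc3  0x6d  0x9a  0xc3  0x38 ]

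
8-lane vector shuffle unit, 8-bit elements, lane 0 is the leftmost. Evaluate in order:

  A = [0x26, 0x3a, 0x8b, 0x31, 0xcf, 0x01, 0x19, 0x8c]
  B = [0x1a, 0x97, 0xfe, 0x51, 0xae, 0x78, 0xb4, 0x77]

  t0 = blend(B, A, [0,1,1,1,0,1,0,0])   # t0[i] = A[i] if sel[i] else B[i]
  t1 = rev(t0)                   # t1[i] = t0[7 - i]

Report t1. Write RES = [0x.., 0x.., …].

t0 = [0x1a, 0x3a, 0x8b, 0x31, 0xae, 0x01, 0xb4, 0x77]
t1 = [0x77, 0xb4, 0x01, 0xae, 0x31, 0x8b, 0x3a, 0x1a]

RES = [ 0x77  0xb4  0x01  0xae  0x31  0x8b  0x3a  0x1a ]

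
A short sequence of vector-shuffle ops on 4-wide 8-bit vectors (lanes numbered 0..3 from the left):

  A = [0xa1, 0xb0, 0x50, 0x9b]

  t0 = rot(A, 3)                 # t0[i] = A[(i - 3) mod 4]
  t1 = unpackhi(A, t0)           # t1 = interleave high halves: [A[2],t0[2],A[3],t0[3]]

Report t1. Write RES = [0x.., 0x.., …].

RES = [ 0x50  0x9b  0x9b  0xa1 ]

t0 = [0xb0, 0x50, 0x9b, 0xa1]
t1 = [0x50, 0x9b, 0x9b, 0xa1]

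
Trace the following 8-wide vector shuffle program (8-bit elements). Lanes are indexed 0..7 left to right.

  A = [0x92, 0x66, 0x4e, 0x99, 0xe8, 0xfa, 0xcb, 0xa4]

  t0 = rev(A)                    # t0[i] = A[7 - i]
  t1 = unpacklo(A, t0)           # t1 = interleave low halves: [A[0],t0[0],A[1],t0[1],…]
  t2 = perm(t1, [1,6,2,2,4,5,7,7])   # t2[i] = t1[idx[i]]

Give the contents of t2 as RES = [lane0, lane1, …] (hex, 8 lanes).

RES = [ 0xa4  0x99  0x66  0x66  0x4e  0xfa  0xe8  0xe8 ]

  t0: a4 cb fa e8 99 4e 66 92
  t1: 92 a4 66 cb 4e fa 99 e8
  t2: a4 99 66 66 4e fa e8 e8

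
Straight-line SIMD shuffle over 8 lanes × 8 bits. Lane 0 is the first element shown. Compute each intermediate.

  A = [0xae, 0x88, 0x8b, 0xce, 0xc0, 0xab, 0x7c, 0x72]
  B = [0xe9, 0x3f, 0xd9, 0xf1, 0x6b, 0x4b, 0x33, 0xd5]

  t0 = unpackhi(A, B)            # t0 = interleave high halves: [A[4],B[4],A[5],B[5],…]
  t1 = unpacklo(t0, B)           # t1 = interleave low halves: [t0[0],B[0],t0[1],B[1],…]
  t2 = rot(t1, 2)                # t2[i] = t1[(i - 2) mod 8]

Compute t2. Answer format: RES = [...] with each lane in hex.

RES = [0x4b, 0xf1, 0xc0, 0xe9, 0x6b, 0x3f, 0xab, 0xd9]

→ t0 |c0|6b|ab|4b|7c|33|72|d5|
→ t1 |c0|e9|6b|3f|ab|d9|4b|f1|
→ t2 |4b|f1|c0|e9|6b|3f|ab|d9|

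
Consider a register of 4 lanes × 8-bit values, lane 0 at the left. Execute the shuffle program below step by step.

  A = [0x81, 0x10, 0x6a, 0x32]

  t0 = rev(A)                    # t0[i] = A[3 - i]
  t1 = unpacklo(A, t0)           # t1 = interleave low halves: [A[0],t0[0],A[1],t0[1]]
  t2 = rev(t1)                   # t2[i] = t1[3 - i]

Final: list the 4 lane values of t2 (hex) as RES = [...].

t0 = [0x32, 0x6a, 0x10, 0x81]
t1 = [0x81, 0x32, 0x10, 0x6a]
t2 = [0x6a, 0x10, 0x32, 0x81]

RES = [ 0x6a  0x10  0x32  0x81 ]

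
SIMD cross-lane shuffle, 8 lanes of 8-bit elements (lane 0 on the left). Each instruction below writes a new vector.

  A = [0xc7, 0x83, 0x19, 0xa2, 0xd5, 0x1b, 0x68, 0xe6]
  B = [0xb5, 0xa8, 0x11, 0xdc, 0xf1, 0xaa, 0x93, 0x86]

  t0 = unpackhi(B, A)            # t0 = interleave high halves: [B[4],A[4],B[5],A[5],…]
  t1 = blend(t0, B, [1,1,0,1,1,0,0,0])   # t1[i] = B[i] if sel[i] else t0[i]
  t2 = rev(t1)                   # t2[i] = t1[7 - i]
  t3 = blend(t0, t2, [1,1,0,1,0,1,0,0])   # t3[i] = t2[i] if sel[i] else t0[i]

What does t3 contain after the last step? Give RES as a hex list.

  t0: f1 d5 aa 1b 93 68 86 e6
  t1: b5 a8 aa dc f1 68 86 e6
  t2: e6 86 68 f1 dc aa a8 b5
  t3: e6 86 aa f1 93 aa 86 e6

RES = [0xe6, 0x86, 0xaa, 0xf1, 0x93, 0xaa, 0x86, 0xe6]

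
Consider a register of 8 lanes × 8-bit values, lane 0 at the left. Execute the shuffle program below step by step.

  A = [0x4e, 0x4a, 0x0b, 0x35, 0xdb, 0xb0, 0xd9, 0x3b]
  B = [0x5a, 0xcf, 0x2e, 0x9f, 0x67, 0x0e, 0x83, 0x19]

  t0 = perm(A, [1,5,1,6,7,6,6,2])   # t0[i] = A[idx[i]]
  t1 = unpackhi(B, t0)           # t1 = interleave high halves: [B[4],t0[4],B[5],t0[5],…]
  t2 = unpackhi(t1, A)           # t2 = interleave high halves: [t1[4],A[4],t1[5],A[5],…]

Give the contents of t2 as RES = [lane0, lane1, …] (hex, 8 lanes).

RES = [ 0x83  0xdb  0xd9  0xb0  0x19  0xd9  0x0b  0x3b ]

→ t0 |4a|b0|4a|d9|3b|d9|d9|0b|
→ t1 |67|3b|0e|d9|83|d9|19|0b|
→ t2 |83|db|d9|b0|19|d9|0b|3b|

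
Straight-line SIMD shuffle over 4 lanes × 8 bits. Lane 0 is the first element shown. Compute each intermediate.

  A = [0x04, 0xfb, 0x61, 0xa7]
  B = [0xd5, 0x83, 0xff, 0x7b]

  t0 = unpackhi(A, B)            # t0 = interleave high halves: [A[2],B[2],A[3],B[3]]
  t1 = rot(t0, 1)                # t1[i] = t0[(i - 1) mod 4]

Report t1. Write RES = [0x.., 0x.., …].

  t0: 61 ff a7 7b
  t1: 7b 61 ff a7

RES = [ 0x7b  0x61  0xff  0xa7 ]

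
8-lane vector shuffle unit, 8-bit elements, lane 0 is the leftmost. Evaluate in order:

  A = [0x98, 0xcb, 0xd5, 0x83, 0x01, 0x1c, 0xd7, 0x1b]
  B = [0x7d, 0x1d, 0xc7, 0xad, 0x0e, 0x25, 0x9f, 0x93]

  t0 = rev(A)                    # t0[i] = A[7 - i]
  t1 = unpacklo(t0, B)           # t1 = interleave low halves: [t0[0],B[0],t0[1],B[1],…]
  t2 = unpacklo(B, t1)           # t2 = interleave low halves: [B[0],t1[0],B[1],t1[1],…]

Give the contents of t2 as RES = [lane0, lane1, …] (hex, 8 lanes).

→ t0 |1b|d7|1c|01|83|d5|cb|98|
→ t1 |1b|7d|d7|1d|1c|c7|01|ad|
→ t2 |7d|1b|1d|7d|c7|d7|ad|1d|

RES = [0x7d, 0x1b, 0x1d, 0x7d, 0xc7, 0xd7, 0xad, 0x1d]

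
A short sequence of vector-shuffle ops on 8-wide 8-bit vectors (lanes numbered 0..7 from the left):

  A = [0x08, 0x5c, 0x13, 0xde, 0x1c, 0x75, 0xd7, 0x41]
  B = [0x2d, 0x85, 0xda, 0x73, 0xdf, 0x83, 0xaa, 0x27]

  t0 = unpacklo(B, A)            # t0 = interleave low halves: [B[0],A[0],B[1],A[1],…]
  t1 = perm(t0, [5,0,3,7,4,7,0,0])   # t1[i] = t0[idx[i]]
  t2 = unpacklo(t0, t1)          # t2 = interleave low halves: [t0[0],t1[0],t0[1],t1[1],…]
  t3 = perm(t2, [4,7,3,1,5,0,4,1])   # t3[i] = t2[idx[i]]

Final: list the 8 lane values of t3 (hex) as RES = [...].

t0 = [0x2d, 0x08, 0x85, 0x5c, 0xda, 0x13, 0x73, 0xde]
t1 = [0x13, 0x2d, 0x5c, 0xde, 0xda, 0xde, 0x2d, 0x2d]
t2 = [0x2d, 0x13, 0x08, 0x2d, 0x85, 0x5c, 0x5c, 0xde]
t3 = [0x85, 0xde, 0x2d, 0x13, 0x5c, 0x2d, 0x85, 0x13]

RES = [ 0x85  0xde  0x2d  0x13  0x5c  0x2d  0x85  0x13 ]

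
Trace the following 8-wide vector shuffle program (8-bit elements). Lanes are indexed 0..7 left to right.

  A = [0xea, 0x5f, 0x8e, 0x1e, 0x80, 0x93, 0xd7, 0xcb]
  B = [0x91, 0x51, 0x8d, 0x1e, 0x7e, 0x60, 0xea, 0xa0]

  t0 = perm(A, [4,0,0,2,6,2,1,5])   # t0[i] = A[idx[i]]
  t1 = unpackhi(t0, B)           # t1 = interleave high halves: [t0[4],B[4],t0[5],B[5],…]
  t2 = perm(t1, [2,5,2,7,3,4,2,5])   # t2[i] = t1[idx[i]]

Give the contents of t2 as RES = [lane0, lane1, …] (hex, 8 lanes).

RES = [0x8e, 0xea, 0x8e, 0xa0, 0x60, 0x5f, 0x8e, 0xea]

  t0: 80 ea ea 8e d7 8e 5f 93
  t1: d7 7e 8e 60 5f ea 93 a0
  t2: 8e ea 8e a0 60 5f 8e ea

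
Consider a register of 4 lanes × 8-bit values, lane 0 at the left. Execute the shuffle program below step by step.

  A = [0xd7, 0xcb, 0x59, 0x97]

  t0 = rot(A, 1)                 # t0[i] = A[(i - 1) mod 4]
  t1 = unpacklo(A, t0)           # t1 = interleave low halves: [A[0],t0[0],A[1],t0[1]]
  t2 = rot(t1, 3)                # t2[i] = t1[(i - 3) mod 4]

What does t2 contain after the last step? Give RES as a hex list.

t0 = [0x97, 0xd7, 0xcb, 0x59]
t1 = [0xd7, 0x97, 0xcb, 0xd7]
t2 = [0x97, 0xcb, 0xd7, 0xd7]

RES = [0x97, 0xcb, 0xd7, 0xd7]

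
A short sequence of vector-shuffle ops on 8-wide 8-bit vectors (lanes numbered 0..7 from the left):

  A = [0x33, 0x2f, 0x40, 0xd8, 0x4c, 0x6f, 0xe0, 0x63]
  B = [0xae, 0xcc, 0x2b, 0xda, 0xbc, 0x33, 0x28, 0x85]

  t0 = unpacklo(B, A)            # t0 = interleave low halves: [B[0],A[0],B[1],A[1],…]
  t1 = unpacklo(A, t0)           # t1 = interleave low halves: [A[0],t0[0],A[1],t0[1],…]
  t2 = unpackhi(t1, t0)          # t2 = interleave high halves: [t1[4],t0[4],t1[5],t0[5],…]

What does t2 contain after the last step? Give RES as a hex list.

→ t0 |ae|33|cc|2f|2b|40|da|d8|
→ t1 |33|ae|2f|33|40|cc|d8|2f|
→ t2 |40|2b|cc|40|d8|da|2f|d8|

RES = [0x40, 0x2b, 0xcc, 0x40, 0xd8, 0xda, 0x2f, 0xd8]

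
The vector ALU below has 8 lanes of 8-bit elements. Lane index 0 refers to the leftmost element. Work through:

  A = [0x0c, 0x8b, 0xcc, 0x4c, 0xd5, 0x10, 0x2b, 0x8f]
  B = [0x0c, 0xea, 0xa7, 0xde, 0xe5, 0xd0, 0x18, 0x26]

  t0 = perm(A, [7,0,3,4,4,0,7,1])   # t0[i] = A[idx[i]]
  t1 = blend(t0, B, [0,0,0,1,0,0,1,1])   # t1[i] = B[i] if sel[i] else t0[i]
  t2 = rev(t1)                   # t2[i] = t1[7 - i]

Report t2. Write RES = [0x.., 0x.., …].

  t0: 8f 0c 4c d5 d5 0c 8f 8b
  t1: 8f 0c 4c de d5 0c 18 26
  t2: 26 18 0c d5 de 4c 0c 8f

RES = [0x26, 0x18, 0x0c, 0xd5, 0xde, 0x4c, 0x0c, 0x8f]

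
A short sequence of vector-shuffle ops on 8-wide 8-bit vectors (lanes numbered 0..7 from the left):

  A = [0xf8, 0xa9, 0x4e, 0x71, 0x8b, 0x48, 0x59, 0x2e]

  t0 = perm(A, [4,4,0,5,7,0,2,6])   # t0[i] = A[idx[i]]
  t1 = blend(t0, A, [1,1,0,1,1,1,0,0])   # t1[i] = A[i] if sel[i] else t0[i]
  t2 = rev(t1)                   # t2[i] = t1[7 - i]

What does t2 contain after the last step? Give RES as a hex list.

t0 = [0x8b, 0x8b, 0xf8, 0x48, 0x2e, 0xf8, 0x4e, 0x59]
t1 = [0xf8, 0xa9, 0xf8, 0x71, 0x8b, 0x48, 0x4e, 0x59]
t2 = [0x59, 0x4e, 0x48, 0x8b, 0x71, 0xf8, 0xa9, 0xf8]

RES = [ 0x59  0x4e  0x48  0x8b  0x71  0xf8  0xa9  0xf8 ]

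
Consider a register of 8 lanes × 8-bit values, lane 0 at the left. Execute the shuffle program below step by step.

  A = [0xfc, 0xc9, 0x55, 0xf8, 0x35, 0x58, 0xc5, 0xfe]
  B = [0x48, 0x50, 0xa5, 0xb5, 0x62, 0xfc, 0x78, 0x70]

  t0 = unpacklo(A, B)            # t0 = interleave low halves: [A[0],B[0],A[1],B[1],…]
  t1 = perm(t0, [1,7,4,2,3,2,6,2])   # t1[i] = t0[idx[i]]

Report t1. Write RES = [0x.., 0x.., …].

  t0: fc 48 c9 50 55 a5 f8 b5
  t1: 48 b5 55 c9 50 c9 f8 c9

RES = [ 0x48  0xb5  0x55  0xc9  0x50  0xc9  0xf8  0xc9 ]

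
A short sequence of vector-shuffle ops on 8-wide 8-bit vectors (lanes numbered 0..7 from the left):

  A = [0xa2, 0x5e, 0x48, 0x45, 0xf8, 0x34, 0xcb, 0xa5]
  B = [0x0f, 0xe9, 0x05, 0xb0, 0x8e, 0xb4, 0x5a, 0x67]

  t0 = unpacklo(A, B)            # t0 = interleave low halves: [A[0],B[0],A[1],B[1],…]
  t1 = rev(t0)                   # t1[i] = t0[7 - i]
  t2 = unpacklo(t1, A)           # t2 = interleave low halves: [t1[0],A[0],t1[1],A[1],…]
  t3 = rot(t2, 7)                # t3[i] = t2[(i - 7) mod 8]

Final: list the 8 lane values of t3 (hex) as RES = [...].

  t0: a2 0f 5e e9 48 05 45 b0
  t1: b0 45 05 48 e9 5e 0f a2
  t2: b0 a2 45 5e 05 48 48 45
  t3: a2 45 5e 05 48 48 45 b0

RES = [0xa2, 0x45, 0x5e, 0x05, 0x48, 0x48, 0x45, 0xb0]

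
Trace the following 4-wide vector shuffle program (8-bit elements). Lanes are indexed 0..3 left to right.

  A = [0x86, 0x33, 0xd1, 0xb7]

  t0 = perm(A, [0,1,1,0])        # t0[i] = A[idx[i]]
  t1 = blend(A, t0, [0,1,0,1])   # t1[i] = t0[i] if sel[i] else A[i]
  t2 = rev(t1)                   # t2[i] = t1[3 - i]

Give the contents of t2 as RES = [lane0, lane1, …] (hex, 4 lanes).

t0 = [0x86, 0x33, 0x33, 0x86]
t1 = [0x86, 0x33, 0xd1, 0x86]
t2 = [0x86, 0xd1, 0x33, 0x86]

RES = [0x86, 0xd1, 0x33, 0x86]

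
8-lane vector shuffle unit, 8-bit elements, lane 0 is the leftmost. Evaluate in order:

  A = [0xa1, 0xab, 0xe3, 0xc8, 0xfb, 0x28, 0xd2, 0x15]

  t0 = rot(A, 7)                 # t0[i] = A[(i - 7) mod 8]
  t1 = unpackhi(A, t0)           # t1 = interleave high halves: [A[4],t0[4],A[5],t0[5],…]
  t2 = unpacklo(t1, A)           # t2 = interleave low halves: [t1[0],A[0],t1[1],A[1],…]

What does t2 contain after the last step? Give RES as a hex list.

t0 = [0xab, 0xe3, 0xc8, 0xfb, 0x28, 0xd2, 0x15, 0xa1]
t1 = [0xfb, 0x28, 0x28, 0xd2, 0xd2, 0x15, 0x15, 0xa1]
t2 = [0xfb, 0xa1, 0x28, 0xab, 0x28, 0xe3, 0xd2, 0xc8]

RES = [0xfb, 0xa1, 0x28, 0xab, 0x28, 0xe3, 0xd2, 0xc8]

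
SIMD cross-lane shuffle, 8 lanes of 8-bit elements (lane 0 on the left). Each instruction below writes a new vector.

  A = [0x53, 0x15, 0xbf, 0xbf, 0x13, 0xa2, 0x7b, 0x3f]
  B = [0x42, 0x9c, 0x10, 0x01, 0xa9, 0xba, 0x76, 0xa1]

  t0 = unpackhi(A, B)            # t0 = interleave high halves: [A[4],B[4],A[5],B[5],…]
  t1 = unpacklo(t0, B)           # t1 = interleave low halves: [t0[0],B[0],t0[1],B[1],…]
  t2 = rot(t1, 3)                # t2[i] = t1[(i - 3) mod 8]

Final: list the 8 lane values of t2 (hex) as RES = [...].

t0 = [0x13, 0xa9, 0xa2, 0xba, 0x7b, 0x76, 0x3f, 0xa1]
t1 = [0x13, 0x42, 0xa9, 0x9c, 0xa2, 0x10, 0xba, 0x01]
t2 = [0x10, 0xba, 0x01, 0x13, 0x42, 0xa9, 0x9c, 0xa2]

RES = [0x10, 0xba, 0x01, 0x13, 0x42, 0xa9, 0x9c, 0xa2]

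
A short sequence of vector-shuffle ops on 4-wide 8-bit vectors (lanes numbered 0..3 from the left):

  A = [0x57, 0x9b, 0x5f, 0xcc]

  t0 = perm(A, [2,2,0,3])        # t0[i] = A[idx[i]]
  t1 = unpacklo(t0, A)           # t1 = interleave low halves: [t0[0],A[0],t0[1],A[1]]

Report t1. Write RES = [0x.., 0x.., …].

RES = [ 0x5f  0x57  0x5f  0x9b ]

  t0: 5f 5f 57 cc
  t1: 5f 57 5f 9b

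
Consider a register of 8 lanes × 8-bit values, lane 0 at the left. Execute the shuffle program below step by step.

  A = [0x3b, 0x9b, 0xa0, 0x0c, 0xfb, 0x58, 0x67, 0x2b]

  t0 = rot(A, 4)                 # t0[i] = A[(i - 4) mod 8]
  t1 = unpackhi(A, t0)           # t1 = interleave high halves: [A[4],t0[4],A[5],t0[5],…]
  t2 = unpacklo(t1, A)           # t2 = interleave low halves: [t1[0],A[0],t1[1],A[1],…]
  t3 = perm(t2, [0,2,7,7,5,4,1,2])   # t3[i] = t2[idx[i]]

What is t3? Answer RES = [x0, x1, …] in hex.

RES = [ 0xfb  0x3b  0x0c  0x0c  0xa0  0x58  0x3b  0x3b ]

t0 = [0xfb, 0x58, 0x67, 0x2b, 0x3b, 0x9b, 0xa0, 0x0c]
t1 = [0xfb, 0x3b, 0x58, 0x9b, 0x67, 0xa0, 0x2b, 0x0c]
t2 = [0xfb, 0x3b, 0x3b, 0x9b, 0x58, 0xa0, 0x9b, 0x0c]
t3 = [0xfb, 0x3b, 0x0c, 0x0c, 0xa0, 0x58, 0x3b, 0x3b]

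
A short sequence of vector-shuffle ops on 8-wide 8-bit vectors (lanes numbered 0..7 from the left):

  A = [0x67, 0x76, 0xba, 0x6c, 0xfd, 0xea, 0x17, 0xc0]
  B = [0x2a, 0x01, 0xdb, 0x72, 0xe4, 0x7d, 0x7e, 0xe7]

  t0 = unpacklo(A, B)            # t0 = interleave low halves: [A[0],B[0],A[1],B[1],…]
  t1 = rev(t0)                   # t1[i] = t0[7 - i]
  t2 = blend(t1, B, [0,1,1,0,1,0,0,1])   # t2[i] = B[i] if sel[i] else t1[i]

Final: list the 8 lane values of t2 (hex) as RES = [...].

t0 = [0x67, 0x2a, 0x76, 0x01, 0xba, 0xdb, 0x6c, 0x72]
t1 = [0x72, 0x6c, 0xdb, 0xba, 0x01, 0x76, 0x2a, 0x67]
t2 = [0x72, 0x01, 0xdb, 0xba, 0xe4, 0x76, 0x2a, 0xe7]

RES = [ 0x72  0x01  0xdb  0xba  0xe4  0x76  0x2a  0xe7 ]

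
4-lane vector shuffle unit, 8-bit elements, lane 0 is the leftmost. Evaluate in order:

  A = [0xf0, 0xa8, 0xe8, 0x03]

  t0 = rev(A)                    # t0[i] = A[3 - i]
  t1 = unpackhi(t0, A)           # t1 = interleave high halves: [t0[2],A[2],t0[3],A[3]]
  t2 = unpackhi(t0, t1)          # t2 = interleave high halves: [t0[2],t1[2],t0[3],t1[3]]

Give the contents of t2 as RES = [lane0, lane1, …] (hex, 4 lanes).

RES = [ 0xa8  0xf0  0xf0  0x03 ]

  t0: 03 e8 a8 f0
  t1: a8 e8 f0 03
  t2: a8 f0 f0 03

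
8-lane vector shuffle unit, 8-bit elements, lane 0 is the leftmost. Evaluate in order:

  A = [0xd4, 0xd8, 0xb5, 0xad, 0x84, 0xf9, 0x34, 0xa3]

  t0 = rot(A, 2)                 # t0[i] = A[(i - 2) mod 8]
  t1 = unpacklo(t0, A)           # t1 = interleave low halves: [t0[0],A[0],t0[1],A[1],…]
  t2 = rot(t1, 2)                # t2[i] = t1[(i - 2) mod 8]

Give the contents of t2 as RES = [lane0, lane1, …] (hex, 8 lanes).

  t0: 34 a3 d4 d8 b5 ad 84 f9
  t1: 34 d4 a3 d8 d4 b5 d8 ad
  t2: d8 ad 34 d4 a3 d8 d4 b5

RES = [0xd8, 0xad, 0x34, 0xd4, 0xa3, 0xd8, 0xd4, 0xb5]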